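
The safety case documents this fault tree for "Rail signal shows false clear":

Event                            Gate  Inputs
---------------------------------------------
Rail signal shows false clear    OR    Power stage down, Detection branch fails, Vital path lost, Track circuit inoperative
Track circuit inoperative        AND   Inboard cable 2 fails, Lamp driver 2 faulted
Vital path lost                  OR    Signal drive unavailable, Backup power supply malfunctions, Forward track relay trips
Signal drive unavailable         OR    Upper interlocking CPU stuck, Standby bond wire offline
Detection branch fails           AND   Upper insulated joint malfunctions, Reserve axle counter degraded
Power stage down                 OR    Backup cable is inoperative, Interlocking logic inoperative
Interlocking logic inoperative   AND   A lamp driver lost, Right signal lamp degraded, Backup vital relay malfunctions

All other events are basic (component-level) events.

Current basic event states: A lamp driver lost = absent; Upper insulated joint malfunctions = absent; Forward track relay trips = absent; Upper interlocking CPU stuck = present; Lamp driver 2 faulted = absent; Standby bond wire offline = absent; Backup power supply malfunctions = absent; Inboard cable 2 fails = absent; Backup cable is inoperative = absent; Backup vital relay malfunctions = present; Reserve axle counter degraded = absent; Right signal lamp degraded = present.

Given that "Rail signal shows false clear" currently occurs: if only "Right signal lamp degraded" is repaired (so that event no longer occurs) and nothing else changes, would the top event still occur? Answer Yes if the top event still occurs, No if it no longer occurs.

Yes

Counterfactual: set "Right signal lamp degraded" to not occurred.
Interlocking logic inoperative [AND]: A lamp driver lost=not, Right signal lamp degraded=not, Backup vital relay malfunctions=occurs → not all inputs occur → does not occur.
Power stage down [OR]: Backup cable is inoperative=not, Interlocking logic inoperative=not → no input occurs → does not occur.
Detection branch fails [AND]: Upper insulated joint malfunctions=not, Reserve axle counter degraded=not → not all inputs occur → does not occur.
Signal drive unavailable [OR]: Upper interlocking CPU stuck=occurs, Standby bond wire offline=not → at least one input occurs → occurs.
Vital path lost [OR]: Signal drive unavailable=occurs, Backup power supply malfunctions=not, Forward track relay trips=not → at least one input occurs → occurs.
Track circuit inoperative [AND]: Inboard cable 2 fails=not, Lamp driver 2 faulted=not → not all inputs occur → does not occur.
Rail signal shows false clear [OR]: Power stage down=not, Detection branch fails=not, Vital path lost=occurs, Track circuit inoperative=not → at least one input occurs → occurs.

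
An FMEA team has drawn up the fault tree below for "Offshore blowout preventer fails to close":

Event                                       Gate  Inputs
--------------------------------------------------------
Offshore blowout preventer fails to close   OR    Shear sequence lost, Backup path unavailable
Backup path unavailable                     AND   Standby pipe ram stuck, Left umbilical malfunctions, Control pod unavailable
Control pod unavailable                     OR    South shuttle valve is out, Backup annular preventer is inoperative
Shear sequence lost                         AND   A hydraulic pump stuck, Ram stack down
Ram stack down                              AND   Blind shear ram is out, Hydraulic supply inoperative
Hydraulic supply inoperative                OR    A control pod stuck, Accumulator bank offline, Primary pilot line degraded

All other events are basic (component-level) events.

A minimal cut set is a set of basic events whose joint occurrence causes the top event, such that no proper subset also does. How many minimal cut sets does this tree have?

Hydraulic supply inoperative [OR]: union of children's cut sets → 3 cut set(s).
Ram stack down [AND]: one cut set from each child combined → 1 × 3 = 3 cut set(s).
Shear sequence lost [AND]: one cut set from each child combined → 1 × 3 = 3 cut set(s).
Control pod unavailable [OR]: union of children's cut sets → 2 cut set(s).
Backup path unavailable [AND]: one cut set from each child combined → 1 × 1 × 2 = 2 cut set(s).
Offshore blowout preventer fails to close [OR]: union of children's cut sets → 5 cut set(s).
Minimal cut sets: {A control pod stuck, A hydraulic pump stuck, Blind shear ram is out}; {A hydraulic pump stuck, Accumulator bank offline, Blind shear ram is out}; {A hydraulic pump stuck, Blind shear ram is out, Primary pilot line degraded}; {Left umbilical malfunctions, South shuttle valve is out, Standby pipe ram stuck}; {Backup annular preventer is inoperative, Left umbilical malfunctions, Standby pipe ram stuck}.

5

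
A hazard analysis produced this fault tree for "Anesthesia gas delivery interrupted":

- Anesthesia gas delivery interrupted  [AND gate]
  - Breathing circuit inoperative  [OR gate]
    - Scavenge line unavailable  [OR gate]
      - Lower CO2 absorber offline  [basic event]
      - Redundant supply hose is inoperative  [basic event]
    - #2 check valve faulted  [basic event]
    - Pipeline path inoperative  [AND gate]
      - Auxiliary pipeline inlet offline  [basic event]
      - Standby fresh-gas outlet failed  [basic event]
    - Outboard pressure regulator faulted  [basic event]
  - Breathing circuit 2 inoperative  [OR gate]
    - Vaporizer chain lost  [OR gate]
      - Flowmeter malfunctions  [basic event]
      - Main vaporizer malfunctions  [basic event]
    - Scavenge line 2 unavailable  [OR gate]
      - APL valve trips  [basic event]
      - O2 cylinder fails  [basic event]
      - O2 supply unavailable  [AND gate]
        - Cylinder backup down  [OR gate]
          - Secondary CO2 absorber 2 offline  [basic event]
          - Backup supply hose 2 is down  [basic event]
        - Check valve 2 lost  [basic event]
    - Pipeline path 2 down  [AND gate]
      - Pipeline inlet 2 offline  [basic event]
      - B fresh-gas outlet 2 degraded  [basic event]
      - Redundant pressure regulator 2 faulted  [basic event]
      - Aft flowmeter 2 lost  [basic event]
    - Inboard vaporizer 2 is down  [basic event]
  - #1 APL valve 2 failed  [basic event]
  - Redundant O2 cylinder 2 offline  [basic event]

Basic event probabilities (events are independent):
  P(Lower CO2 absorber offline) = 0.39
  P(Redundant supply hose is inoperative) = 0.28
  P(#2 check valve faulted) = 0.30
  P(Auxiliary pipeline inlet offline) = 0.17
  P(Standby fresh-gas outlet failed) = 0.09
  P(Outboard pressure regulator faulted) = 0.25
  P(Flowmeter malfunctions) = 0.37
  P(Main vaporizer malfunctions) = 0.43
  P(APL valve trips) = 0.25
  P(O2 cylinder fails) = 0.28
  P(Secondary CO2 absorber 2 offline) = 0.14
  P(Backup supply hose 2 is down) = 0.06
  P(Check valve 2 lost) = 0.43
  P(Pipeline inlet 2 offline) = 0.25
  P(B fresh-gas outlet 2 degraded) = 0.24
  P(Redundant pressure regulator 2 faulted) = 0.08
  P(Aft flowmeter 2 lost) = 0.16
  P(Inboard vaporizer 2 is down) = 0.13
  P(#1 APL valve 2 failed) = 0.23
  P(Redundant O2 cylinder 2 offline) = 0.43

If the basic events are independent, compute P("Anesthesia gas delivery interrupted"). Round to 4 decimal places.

P(Scavenge line unavailable) [OR] = 1 − (1−0.39) × (1−0.28) = 0.560800
P(Pipeline path inoperative) [AND] = 0.17 × 0.09 = 0.015300
P(Breathing circuit inoperative) [OR] = 1 − (1−0.560800) × (1−0.30) × (1−0.015300) × (1−0.25) = 0.772948
P(Vaporizer chain lost) [OR] = 1 − (1−0.37) × (1−0.43) = 0.640900
P(Cylinder backup down) [OR] = 1 − (1−0.14) × (1−0.06) = 0.191600
P(O2 supply unavailable) [AND] = 0.191600 × 0.43 = 0.082388
P(Scavenge line 2 unavailable) [OR] = 1 − (1−0.25) × (1−0.28) × (1−0.082388) = 0.504490
P(Pipeline path 2 down) [AND] = 0.25 × 0.24 × 0.08 × 0.16 = 0.000768
P(Breathing circuit 2 inoperative) [OR] = 1 − (1−0.640900) × (1−0.504490) × (1−0.000768) × (1−0.13) = 0.845313
P(Anesthesia gas delivery interrupted) [AND] = 0.772948 × 0.845313 × 0.23 × 0.43 = 0.064620
Rounded to 4 decimal places: P(Anesthesia gas delivery interrupted) ≈ 0.0646.

0.0646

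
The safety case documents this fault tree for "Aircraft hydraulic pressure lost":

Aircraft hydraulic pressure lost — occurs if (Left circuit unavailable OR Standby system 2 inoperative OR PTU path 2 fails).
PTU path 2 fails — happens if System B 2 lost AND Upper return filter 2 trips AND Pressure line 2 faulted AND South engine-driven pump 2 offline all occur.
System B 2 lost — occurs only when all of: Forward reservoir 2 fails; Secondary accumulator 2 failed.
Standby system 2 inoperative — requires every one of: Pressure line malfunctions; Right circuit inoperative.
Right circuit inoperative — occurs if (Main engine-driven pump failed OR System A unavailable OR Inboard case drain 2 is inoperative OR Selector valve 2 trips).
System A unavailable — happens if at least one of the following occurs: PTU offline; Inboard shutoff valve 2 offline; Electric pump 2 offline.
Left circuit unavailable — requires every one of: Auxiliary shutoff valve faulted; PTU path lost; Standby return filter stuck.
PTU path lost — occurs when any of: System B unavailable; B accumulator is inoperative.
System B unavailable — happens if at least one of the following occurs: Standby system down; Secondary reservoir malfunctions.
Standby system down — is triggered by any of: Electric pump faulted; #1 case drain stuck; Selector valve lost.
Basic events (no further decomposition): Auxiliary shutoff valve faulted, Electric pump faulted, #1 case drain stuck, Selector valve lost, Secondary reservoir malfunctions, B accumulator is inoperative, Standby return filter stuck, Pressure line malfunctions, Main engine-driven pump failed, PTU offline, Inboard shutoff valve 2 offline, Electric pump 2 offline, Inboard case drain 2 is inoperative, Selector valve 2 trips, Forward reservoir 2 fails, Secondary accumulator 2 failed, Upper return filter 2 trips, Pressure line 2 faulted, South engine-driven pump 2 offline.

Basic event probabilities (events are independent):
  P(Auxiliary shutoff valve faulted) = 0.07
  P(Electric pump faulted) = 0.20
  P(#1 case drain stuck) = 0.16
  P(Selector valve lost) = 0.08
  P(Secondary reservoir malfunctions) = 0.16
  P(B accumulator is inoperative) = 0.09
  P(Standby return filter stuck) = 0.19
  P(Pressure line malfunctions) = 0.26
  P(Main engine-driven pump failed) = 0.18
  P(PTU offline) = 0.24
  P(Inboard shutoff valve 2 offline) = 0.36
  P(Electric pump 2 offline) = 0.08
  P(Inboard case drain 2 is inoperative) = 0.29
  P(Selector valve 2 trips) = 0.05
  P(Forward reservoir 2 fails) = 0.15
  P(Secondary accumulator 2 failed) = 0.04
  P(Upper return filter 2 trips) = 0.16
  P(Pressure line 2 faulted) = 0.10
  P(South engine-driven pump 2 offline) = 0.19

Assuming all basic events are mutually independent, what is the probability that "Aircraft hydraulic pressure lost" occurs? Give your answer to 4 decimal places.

P(Standby system down) [OR] = 1 − (1−0.20) × (1−0.16) × (1−0.08) = 0.381760
P(System B unavailable) [OR] = 1 − (1−0.381760) × (1−0.16) = 0.480678
P(PTU path lost) [OR] = 1 − (1−0.480678) × (1−0.09) = 0.527417
P(Left circuit unavailable) [AND] = 0.07 × 0.527417 × 0.19 = 0.007015
P(System A unavailable) [OR] = 1 − (1−0.24) × (1−0.36) × (1−0.08) = 0.552512
P(Right circuit inoperative) [OR] = 1 − (1−0.18) × (1−0.552512) × (1−0.29) × (1−0.05) = 0.752499
P(Standby system 2 inoperative) [AND] = 0.26 × 0.752499 = 0.195650
P(System B 2 lost) [AND] = 0.15 × 0.04 = 0.006000
P(PTU path 2 fails) [AND] = 0.006000 × 0.16 × 0.10 × 0.19 = 0.000018
P(Aircraft hydraulic pressure lost) [OR] = 1 − (1−0.007015) × (1−0.195650) × (1−0.000018) = 0.201307
Rounded to 4 decimal places: P(Aircraft hydraulic pressure lost) ≈ 0.2013.

0.2013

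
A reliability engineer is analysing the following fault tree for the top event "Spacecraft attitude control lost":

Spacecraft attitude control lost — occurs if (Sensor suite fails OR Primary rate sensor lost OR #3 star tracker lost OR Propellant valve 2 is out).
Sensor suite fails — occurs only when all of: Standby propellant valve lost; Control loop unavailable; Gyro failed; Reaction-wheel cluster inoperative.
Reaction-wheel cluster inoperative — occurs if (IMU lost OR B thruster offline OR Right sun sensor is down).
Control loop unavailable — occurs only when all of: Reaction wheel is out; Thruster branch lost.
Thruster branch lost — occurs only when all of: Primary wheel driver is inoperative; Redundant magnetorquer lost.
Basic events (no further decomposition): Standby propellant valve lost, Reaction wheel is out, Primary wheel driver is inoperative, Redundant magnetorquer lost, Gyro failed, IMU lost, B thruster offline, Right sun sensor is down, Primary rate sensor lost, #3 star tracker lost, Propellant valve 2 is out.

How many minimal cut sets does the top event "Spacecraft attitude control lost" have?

6

Thruster branch lost [AND]: one cut set from each child combined → 1 × 1 = 1 cut set(s).
Control loop unavailable [AND]: one cut set from each child combined → 1 × 1 = 1 cut set(s).
Reaction-wheel cluster inoperative [OR]: union of children's cut sets → 3 cut set(s).
Sensor suite fails [AND]: one cut set from each child combined → 1 × 1 × 1 × 3 = 3 cut set(s).
Spacecraft attitude control lost [OR]: union of children's cut sets → 6 cut set(s).
Minimal cut sets: {Gyro failed, IMU lost, Primary wheel driver is inoperative, Reaction wheel is out, Redundant magnetorquer lost, Standby propellant valve lost}; {B thruster offline, Gyro failed, Primary wheel driver is inoperative, Reaction wheel is out, Redundant magnetorquer lost, Standby propellant valve lost}; {Gyro failed, Primary wheel driver is inoperative, Reaction wheel is out, Redundant magnetorquer lost, Right sun sensor is down, Standby propellant valve lost}; {Primary rate sensor lost}; {#3 star tracker lost}; {Propellant valve 2 is out}.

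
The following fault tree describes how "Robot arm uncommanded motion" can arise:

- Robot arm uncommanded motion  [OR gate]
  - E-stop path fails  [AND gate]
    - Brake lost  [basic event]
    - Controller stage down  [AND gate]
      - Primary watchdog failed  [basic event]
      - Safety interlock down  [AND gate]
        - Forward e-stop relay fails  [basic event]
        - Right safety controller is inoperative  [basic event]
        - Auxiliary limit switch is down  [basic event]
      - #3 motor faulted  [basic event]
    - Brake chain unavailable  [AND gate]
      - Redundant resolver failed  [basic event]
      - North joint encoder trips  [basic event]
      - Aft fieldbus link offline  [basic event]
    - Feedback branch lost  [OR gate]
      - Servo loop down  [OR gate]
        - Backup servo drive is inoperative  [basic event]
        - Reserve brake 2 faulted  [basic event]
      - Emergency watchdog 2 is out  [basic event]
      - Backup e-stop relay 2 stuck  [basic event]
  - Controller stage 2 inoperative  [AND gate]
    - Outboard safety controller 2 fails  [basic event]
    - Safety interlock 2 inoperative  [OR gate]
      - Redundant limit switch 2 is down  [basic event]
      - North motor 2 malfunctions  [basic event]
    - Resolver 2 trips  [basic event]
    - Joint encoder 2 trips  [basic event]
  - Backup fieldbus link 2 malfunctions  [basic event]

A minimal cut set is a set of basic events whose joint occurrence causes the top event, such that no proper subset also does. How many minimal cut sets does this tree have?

Safety interlock down [AND]: one cut set from each child combined → 1 × 1 × 1 = 1 cut set(s).
Controller stage down [AND]: one cut set from each child combined → 1 × 1 × 1 = 1 cut set(s).
Brake chain unavailable [AND]: one cut set from each child combined → 1 × 1 × 1 = 1 cut set(s).
Servo loop down [OR]: union of children's cut sets → 2 cut set(s).
Feedback branch lost [OR]: union of children's cut sets → 4 cut set(s).
E-stop path fails [AND]: one cut set from each child combined → 1 × 1 × 1 × 4 = 4 cut set(s).
Safety interlock 2 inoperative [OR]: union of children's cut sets → 2 cut set(s).
Controller stage 2 inoperative [AND]: one cut set from each child combined → 1 × 2 × 1 × 1 = 2 cut set(s).
Robot arm uncommanded motion [OR]: union of children's cut sets → 7 cut set(s).
Minimal cut sets: {#3 motor faulted, Aft fieldbus link offline, Auxiliary limit switch is down, Backup servo drive is inoperative, Brake lost, Forward e-stop relay fails, North joint encoder trips, Primary watchdog failed, Redundant resolver failed, Right safety controller is inoperative}; {#3 motor faulted, Aft fieldbus link offline, Auxiliary limit switch is down, Brake lost, Forward e-stop relay fails, North joint encoder trips, Primary watchdog failed, Redundant resolver failed, Reserve brake 2 faulted, Right safety controller is inoperative}; {#3 motor faulted, Aft fieldbus link offline, Auxiliary limit switch is down, Brake lost, Emergency watchdog 2 is out, Forward e-stop relay fails, North joint encoder trips, Primary watchdog failed, Redundant resolver failed, Right safety controller is inoperative}; {#3 motor faulted, Aft fieldbus link offline, Auxiliary limit switch is down, Backup e-stop relay 2 stuck, Brake lost, Forward e-stop relay fails, North joint encoder trips, Primary watchdog failed, Redundant resolver failed, Right safety controller is inoperative}; {Joint encoder 2 trips, Outboard safety controller 2 fails, Redundant limit switch 2 is down, Resolver 2 trips}; {Joint encoder 2 trips, North motor 2 malfunctions, Outboard safety controller 2 fails, Resolver 2 trips}; {Backup fieldbus link 2 malfunctions}.

7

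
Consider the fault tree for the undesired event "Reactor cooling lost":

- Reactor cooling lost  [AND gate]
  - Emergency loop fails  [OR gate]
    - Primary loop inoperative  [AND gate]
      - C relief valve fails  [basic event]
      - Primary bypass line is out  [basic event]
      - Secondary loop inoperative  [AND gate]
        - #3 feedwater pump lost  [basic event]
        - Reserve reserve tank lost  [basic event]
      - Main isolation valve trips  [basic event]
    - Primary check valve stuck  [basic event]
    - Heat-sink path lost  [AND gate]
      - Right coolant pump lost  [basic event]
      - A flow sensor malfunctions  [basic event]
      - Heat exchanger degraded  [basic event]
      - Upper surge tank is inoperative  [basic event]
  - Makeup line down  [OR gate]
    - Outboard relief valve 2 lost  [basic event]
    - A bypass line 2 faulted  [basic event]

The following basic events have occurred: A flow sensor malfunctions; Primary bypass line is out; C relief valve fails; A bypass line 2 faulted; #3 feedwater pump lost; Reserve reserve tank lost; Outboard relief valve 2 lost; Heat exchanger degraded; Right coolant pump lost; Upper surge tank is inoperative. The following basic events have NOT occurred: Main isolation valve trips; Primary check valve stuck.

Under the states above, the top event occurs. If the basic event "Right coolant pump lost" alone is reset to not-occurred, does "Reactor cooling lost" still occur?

Counterfactual: set "Right coolant pump lost" to not occurred.
Secondary loop inoperative [AND]: #3 feedwater pump lost=occurs, Reserve reserve tank lost=occurs → all inputs occur → occurs.
Primary loop inoperative [AND]: C relief valve fails=occurs, Primary bypass line is out=occurs, Secondary loop inoperative=occurs, Main isolation valve trips=not → not all inputs occur → does not occur.
Heat-sink path lost [AND]: Right coolant pump lost=not, A flow sensor malfunctions=occurs, Heat exchanger degraded=occurs, Upper surge tank is inoperative=occurs → not all inputs occur → does not occur.
Emergency loop fails [OR]: Primary loop inoperative=not, Primary check valve stuck=not, Heat-sink path lost=not → no input occurs → does not occur.
Makeup line down [OR]: Outboard relief valve 2 lost=occurs, A bypass line 2 faulted=occurs → at least one input occurs → occurs.
Reactor cooling lost [AND]: Emergency loop fails=not, Makeup line down=occurs → not all inputs occur → does not occur.

No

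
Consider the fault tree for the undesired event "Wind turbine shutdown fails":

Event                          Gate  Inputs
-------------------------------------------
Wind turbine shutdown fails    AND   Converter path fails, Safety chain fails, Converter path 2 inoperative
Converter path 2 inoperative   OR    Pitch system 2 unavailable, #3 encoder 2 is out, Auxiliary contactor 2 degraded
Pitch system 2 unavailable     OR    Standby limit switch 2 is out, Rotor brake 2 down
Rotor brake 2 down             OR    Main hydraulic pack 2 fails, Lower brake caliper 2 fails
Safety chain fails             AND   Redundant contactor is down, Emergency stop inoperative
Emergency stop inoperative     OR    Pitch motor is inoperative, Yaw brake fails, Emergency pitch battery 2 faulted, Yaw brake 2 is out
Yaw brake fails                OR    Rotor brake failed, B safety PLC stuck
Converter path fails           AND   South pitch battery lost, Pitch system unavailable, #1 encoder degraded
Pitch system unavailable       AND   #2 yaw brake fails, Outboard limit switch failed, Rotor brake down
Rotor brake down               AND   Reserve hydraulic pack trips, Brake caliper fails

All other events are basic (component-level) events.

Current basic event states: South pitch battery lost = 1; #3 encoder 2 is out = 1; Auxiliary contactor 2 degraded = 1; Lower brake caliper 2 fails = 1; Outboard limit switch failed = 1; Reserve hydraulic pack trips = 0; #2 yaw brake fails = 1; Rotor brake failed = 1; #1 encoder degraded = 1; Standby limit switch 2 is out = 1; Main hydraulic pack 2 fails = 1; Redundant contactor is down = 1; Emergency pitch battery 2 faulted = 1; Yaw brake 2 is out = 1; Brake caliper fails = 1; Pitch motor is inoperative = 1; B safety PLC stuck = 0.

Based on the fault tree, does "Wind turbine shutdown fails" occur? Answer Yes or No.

No

Rotor brake down [AND]: Reserve hydraulic pack trips=not, Brake caliper fails=occurs → not all inputs occur → does not occur.
Pitch system unavailable [AND]: #2 yaw brake fails=occurs, Outboard limit switch failed=occurs, Rotor brake down=not → not all inputs occur → does not occur.
Converter path fails [AND]: South pitch battery lost=occurs, Pitch system unavailable=not, #1 encoder degraded=occurs → not all inputs occur → does not occur.
Yaw brake fails [OR]: Rotor brake failed=occurs, B safety PLC stuck=not → at least one input occurs → occurs.
Emergency stop inoperative [OR]: Pitch motor is inoperative=occurs, Yaw brake fails=occurs, Emergency pitch battery 2 faulted=occurs, Yaw brake 2 is out=occurs → at least one input occurs → occurs.
Safety chain fails [AND]: Redundant contactor is down=occurs, Emergency stop inoperative=occurs → all inputs occur → occurs.
Rotor brake 2 down [OR]: Main hydraulic pack 2 fails=occurs, Lower brake caliper 2 fails=occurs → at least one input occurs → occurs.
Pitch system 2 unavailable [OR]: Standby limit switch 2 is out=occurs, Rotor brake 2 down=occurs → at least one input occurs → occurs.
Converter path 2 inoperative [OR]: Pitch system 2 unavailable=occurs, #3 encoder 2 is out=occurs, Auxiliary contactor 2 degraded=occurs → at least one input occurs → occurs.
Wind turbine shutdown fails [AND]: Converter path fails=not, Safety chain fails=occurs, Converter path 2 inoperative=occurs → not all inputs occur → does not occur.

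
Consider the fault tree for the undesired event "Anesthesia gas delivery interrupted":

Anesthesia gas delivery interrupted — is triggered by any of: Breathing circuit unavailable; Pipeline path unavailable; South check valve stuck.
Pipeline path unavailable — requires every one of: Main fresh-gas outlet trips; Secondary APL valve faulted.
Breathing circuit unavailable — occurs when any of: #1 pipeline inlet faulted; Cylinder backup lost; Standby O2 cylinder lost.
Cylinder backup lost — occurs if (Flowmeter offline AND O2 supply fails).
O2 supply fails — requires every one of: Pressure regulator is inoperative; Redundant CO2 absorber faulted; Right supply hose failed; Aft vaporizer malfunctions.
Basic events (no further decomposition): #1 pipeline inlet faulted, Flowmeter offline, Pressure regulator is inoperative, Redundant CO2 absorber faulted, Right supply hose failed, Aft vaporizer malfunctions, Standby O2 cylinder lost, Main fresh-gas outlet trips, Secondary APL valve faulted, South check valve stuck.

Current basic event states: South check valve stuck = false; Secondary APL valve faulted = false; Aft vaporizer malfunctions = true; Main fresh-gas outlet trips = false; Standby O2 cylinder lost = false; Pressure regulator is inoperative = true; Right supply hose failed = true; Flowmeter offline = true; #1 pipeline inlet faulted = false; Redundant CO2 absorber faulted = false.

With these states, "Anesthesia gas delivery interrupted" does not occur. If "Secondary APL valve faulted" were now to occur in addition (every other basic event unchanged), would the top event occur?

No

Counterfactual: set "Secondary APL valve faulted" to occurred.
O2 supply fails [AND]: Pressure regulator is inoperative=occurs, Redundant CO2 absorber faulted=not, Right supply hose failed=occurs, Aft vaporizer malfunctions=occurs → not all inputs occur → does not occur.
Cylinder backup lost [AND]: Flowmeter offline=occurs, O2 supply fails=not → not all inputs occur → does not occur.
Breathing circuit unavailable [OR]: #1 pipeline inlet faulted=not, Cylinder backup lost=not, Standby O2 cylinder lost=not → no input occurs → does not occur.
Pipeline path unavailable [AND]: Main fresh-gas outlet trips=not, Secondary APL valve faulted=occurs → not all inputs occur → does not occur.
Anesthesia gas delivery interrupted [OR]: Breathing circuit unavailable=not, Pipeline path unavailable=not, South check valve stuck=not → no input occurs → does not occur.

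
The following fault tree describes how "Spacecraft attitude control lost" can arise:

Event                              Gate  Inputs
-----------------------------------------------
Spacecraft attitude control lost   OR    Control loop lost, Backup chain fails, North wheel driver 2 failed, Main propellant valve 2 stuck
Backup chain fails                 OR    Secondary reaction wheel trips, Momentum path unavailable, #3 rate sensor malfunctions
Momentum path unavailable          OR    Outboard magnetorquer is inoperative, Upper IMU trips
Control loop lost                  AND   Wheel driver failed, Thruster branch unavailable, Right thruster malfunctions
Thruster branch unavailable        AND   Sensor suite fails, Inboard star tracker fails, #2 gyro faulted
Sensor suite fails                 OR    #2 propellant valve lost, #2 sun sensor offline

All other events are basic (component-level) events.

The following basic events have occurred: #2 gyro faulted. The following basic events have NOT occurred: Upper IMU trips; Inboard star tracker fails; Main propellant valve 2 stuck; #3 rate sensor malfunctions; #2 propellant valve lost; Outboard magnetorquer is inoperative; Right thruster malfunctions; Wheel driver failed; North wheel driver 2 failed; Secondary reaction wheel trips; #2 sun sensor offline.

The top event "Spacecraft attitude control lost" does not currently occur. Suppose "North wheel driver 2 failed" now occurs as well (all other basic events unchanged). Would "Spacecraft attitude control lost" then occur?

Counterfactual: set "North wheel driver 2 failed" to occurred.
Sensor suite fails [OR]: #2 propellant valve lost=not, #2 sun sensor offline=not → no input occurs → does not occur.
Thruster branch unavailable [AND]: Sensor suite fails=not, Inboard star tracker fails=not, #2 gyro faulted=occurs → not all inputs occur → does not occur.
Control loop lost [AND]: Wheel driver failed=not, Thruster branch unavailable=not, Right thruster malfunctions=not → not all inputs occur → does not occur.
Momentum path unavailable [OR]: Outboard magnetorquer is inoperative=not, Upper IMU trips=not → no input occurs → does not occur.
Backup chain fails [OR]: Secondary reaction wheel trips=not, Momentum path unavailable=not, #3 rate sensor malfunctions=not → no input occurs → does not occur.
Spacecraft attitude control lost [OR]: Control loop lost=not, Backup chain fails=not, North wheel driver 2 failed=occurs, Main propellant valve 2 stuck=not → at least one input occurs → occurs.

Yes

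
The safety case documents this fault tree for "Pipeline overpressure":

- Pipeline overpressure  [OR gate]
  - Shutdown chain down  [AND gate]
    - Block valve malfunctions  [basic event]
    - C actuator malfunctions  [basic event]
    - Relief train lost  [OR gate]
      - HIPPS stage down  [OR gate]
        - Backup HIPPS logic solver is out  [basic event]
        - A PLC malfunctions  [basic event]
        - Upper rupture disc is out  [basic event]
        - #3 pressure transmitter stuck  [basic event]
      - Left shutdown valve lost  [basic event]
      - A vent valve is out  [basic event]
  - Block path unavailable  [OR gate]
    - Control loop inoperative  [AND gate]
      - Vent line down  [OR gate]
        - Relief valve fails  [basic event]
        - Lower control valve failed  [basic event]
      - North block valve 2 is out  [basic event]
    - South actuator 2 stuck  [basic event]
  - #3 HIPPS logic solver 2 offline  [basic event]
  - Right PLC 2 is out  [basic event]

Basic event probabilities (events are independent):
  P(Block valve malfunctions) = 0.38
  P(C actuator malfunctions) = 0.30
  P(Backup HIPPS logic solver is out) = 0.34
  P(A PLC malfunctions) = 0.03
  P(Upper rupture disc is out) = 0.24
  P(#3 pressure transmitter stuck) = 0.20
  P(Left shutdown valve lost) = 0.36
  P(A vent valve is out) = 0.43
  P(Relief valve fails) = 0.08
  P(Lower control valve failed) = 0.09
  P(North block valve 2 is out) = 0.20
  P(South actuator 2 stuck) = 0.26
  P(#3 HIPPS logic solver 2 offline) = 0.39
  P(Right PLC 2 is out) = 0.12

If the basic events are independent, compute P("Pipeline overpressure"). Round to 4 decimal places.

0.6533

P(HIPPS stage down) [OR] = 1 − (1−0.34) × (1−0.03) × (1−0.24) × (1−0.20) = 0.610758
P(Relief train lost) [OR] = 1 − (1−0.610758) × (1−0.36) × (1−0.43) = 0.858005
P(Shutdown chain down) [AND] = 0.38 × 0.30 × 0.858005 = 0.097813
P(Vent line down) [OR] = 1 − (1−0.08) × (1−0.09) = 0.162800
P(Control loop inoperative) [AND] = 0.162800 × 0.20 = 0.032560
P(Block path unavailable) [OR] = 1 − (1−0.032560) × (1−0.26) = 0.284094
P(Pipeline overpressure) [OR] = 1 − (1−0.097813) × (1−0.284094) × (1−0.39) × (1−0.12) = 0.653291
Rounded to 4 decimal places: P(Pipeline overpressure) ≈ 0.6533.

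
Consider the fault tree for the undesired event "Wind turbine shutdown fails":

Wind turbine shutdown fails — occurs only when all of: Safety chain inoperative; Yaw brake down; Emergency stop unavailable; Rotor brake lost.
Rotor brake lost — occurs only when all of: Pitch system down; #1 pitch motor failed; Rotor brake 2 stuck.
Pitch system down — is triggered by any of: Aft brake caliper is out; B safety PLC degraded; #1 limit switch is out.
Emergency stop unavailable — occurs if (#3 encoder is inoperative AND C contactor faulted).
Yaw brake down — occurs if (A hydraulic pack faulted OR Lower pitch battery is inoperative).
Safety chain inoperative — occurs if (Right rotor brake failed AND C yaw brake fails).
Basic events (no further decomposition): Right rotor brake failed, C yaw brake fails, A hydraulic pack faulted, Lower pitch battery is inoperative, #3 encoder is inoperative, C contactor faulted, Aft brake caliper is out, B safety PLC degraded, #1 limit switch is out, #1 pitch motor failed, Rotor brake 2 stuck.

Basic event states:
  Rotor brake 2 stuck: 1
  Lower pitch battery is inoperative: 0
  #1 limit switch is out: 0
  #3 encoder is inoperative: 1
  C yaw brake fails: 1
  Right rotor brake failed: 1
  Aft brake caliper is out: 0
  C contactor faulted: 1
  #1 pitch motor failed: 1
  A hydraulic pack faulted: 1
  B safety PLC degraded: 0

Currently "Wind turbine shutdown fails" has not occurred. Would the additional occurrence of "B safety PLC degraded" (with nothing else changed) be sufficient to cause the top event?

Yes

Counterfactual: set "B safety PLC degraded" to occurred.
Safety chain inoperative [AND]: Right rotor brake failed=occurs, C yaw brake fails=occurs → all inputs occur → occurs.
Yaw brake down [OR]: A hydraulic pack faulted=occurs, Lower pitch battery is inoperative=not → at least one input occurs → occurs.
Emergency stop unavailable [AND]: #3 encoder is inoperative=occurs, C contactor faulted=occurs → all inputs occur → occurs.
Pitch system down [OR]: Aft brake caliper is out=not, B safety PLC degraded=occurs, #1 limit switch is out=not → at least one input occurs → occurs.
Rotor brake lost [AND]: Pitch system down=occurs, #1 pitch motor failed=occurs, Rotor brake 2 stuck=occurs → all inputs occur → occurs.
Wind turbine shutdown fails [AND]: Safety chain inoperative=occurs, Yaw brake down=occurs, Emergency stop unavailable=occurs, Rotor brake lost=occurs → all inputs occur → occurs.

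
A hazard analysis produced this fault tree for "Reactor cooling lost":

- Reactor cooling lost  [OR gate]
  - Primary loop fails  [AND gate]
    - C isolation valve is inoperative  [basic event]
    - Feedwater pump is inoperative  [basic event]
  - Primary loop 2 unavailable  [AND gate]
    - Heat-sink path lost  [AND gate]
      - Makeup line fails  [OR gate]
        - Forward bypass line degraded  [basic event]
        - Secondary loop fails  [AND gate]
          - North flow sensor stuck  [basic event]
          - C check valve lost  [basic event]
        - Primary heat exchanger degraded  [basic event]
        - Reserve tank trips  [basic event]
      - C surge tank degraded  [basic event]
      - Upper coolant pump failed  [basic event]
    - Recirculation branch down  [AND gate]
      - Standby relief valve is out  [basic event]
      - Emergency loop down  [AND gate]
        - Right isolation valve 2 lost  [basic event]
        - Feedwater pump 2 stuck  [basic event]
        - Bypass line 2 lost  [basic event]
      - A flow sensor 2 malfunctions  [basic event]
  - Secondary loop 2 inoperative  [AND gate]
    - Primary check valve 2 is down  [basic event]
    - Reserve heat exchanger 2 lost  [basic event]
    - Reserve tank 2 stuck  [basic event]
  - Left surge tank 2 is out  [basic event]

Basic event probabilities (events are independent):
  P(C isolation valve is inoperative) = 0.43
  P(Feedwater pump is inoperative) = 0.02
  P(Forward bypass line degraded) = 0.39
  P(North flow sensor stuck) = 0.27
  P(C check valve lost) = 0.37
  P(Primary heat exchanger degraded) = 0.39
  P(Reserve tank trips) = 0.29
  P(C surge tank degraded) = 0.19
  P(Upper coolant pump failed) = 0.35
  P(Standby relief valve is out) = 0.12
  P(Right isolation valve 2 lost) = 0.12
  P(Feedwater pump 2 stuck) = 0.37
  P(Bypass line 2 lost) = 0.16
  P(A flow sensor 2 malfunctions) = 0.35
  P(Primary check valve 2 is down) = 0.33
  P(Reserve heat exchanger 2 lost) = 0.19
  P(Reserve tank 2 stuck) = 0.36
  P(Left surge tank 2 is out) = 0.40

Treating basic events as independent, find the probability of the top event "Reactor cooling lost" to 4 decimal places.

P(Primary loop fails) [AND] = 0.43 × 0.02 = 0.008600
P(Secondary loop fails) [AND] = 0.27 × 0.37 = 0.099900
P(Makeup line fails) [OR] = 1 − (1−0.39) × (1−0.099900) × (1−0.39) × (1−0.29) = 0.762202
P(Heat-sink path lost) [AND] = 0.762202 × 0.19 × 0.35 = 0.050686
P(Emergency loop down) [AND] = 0.12 × 0.37 × 0.16 = 0.007104
P(Recirculation branch down) [AND] = 0.12 × 0.007104 × 0.35 = 0.000298
P(Primary loop 2 unavailable) [AND] = 0.050686 × 0.000298 = 0.000015
P(Secondary loop 2 inoperative) [AND] = 0.33 × 0.19 × 0.36 = 0.022572
P(Reactor cooling lost) [OR] = 1 − (1−0.008600) × (1−0.000015) × (1−0.022572) × (1−0.40) = 0.418595
Rounded to 4 decimal places: P(Reactor cooling lost) ≈ 0.4186.

0.4186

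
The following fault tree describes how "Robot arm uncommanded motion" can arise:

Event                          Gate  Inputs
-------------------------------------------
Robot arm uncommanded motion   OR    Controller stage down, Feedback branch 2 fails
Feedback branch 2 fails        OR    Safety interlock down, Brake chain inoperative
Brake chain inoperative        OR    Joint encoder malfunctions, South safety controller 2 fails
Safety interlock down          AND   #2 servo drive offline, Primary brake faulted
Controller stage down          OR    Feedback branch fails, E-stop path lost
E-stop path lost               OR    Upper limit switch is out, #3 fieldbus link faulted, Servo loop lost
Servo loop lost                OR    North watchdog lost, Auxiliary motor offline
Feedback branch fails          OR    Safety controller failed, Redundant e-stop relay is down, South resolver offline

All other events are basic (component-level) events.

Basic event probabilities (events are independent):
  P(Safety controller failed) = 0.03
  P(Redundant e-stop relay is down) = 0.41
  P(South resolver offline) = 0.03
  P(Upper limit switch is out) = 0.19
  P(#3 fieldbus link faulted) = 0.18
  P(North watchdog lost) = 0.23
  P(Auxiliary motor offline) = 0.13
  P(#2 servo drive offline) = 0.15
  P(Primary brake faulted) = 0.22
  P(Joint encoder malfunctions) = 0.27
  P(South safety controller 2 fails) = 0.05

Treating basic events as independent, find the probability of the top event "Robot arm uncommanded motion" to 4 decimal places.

P(Feedback branch fails) [OR] = 1 − (1−0.03) × (1−0.41) × (1−0.03) = 0.444869
P(Servo loop lost) [OR] = 1 − (1−0.23) × (1−0.13) = 0.330100
P(E-stop path lost) [OR] = 1 − (1−0.19) × (1−0.18) × (1−0.330100) = 0.555052
P(Controller stage down) [OR] = 1 − (1−0.444869) × (1−0.555052) = 0.752996
P(Safety interlock down) [AND] = 0.15 × 0.22 = 0.033000
P(Brake chain inoperative) [OR] = 1 − (1−0.27) × (1−0.05) = 0.306500
P(Feedback branch 2 fails) [OR] = 1 − (1−0.033000) × (1−0.306500) = 0.329386
P(Robot arm uncommanded motion) [OR] = 1 − (1−0.752996) × (1−0.329386) = 0.834356
Rounded to 4 decimal places: P(Robot arm uncommanded motion) ≈ 0.8344.

0.8344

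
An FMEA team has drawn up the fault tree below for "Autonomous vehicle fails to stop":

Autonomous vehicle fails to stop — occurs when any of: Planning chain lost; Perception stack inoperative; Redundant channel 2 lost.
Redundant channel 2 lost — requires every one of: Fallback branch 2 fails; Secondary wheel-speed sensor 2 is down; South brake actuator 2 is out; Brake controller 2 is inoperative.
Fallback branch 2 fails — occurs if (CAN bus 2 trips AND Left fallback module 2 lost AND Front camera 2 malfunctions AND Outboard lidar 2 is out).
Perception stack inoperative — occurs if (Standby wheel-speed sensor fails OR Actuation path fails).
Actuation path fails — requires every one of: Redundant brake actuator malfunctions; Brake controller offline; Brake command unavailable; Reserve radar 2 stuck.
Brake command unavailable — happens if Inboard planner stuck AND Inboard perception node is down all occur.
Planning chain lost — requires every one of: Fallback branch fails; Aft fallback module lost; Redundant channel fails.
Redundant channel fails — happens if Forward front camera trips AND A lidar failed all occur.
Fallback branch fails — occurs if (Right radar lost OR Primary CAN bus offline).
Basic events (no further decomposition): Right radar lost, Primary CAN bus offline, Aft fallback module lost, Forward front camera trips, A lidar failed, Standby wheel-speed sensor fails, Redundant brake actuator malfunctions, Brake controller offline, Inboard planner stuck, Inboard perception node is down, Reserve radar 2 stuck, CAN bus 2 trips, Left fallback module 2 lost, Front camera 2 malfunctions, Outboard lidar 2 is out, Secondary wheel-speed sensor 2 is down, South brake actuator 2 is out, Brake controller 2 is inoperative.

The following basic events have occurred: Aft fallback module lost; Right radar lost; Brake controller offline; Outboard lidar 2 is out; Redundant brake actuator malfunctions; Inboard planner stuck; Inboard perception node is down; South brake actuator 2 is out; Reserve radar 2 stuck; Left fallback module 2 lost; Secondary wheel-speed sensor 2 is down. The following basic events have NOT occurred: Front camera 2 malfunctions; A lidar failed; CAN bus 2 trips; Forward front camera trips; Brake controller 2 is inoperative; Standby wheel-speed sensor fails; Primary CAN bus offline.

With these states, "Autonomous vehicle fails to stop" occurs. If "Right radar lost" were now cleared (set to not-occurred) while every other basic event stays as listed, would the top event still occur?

Counterfactual: set "Right radar lost" to not occurred.
Fallback branch fails [OR]: Right radar lost=not, Primary CAN bus offline=not → no input occurs → does not occur.
Redundant channel fails [AND]: Forward front camera trips=not, A lidar failed=not → not all inputs occur → does not occur.
Planning chain lost [AND]: Fallback branch fails=not, Aft fallback module lost=occurs, Redundant channel fails=not → not all inputs occur → does not occur.
Brake command unavailable [AND]: Inboard planner stuck=occurs, Inboard perception node is down=occurs → all inputs occur → occurs.
Actuation path fails [AND]: Redundant brake actuator malfunctions=occurs, Brake controller offline=occurs, Brake command unavailable=occurs, Reserve radar 2 stuck=occurs → all inputs occur → occurs.
Perception stack inoperative [OR]: Standby wheel-speed sensor fails=not, Actuation path fails=occurs → at least one input occurs → occurs.
Fallback branch 2 fails [AND]: CAN bus 2 trips=not, Left fallback module 2 lost=occurs, Front camera 2 malfunctions=not, Outboard lidar 2 is out=occurs → not all inputs occur → does not occur.
Redundant channel 2 lost [AND]: Fallback branch 2 fails=not, Secondary wheel-speed sensor 2 is down=occurs, South brake actuator 2 is out=occurs, Brake controller 2 is inoperative=not → not all inputs occur → does not occur.
Autonomous vehicle fails to stop [OR]: Planning chain lost=not, Perception stack inoperative=occurs, Redundant channel 2 lost=not → at least one input occurs → occurs.

Yes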